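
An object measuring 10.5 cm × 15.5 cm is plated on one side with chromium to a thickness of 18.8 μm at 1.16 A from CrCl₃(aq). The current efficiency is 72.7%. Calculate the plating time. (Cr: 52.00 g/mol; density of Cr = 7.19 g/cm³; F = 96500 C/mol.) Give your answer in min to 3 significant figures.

242 min

Plated area = 10.5 × 15.5 = 162.8 cm²
Volume = 162.8 × 18.8×10⁻⁴ cm = 0.3061 cm³
m(Cr) = 0.3061 × 7.19 = 2.201 g
n(Cr) = 2.201 / 52.00 = 0.04233 mol; n(e⁻) = 3 × 0.04233 = 0.1270 mol
Q = 0.1270 × 96500 / 0.727 = 16860 C
t = 16860 / 1.16 = 14530 s = 242 min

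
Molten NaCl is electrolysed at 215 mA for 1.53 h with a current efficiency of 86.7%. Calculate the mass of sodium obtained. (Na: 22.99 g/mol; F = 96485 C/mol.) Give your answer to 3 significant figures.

0.245 g

Q = 0.215 × 5508 = 1184 C
n(e⁻) = 1184 / 96485 = 0.01227 mol
Na⁺ + e⁻ → Na, so theoretical m(Na) = 0.01227 × 22.99 = 0.2821 g
Actual mass = 86.7% × 0.2821 = 0.245 g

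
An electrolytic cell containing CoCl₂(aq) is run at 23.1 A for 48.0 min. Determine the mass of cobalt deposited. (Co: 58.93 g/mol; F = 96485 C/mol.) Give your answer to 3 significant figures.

Charge passed = 23.1 × 2880 = 66530 C
n(e⁻) = Q/F = 66530/96485 = 0.6895 mol
Co²⁺ + 2e⁻ → Co, so n(Co) = 0.6895 / 2 = 0.3448 mol
m = 0.3448 × 58.93 = 20.3 g

20.3 g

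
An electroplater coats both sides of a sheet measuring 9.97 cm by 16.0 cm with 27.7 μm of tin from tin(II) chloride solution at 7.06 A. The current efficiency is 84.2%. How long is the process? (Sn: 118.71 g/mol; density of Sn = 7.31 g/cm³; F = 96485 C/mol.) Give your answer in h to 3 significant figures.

Plated area = 2 × 9.97 × 16.0 = 319.0 cm²
Volume = 319.0 × 27.7×10⁻⁴ cm = 0.8836 cm³
m(Sn) = 0.8836 × 7.31 = 6.459 g
n(Sn) = 6.459 / 118.71 = 0.05441 mol; n(e⁻) = 2 × 0.05441 = 0.1088 mol
Q = 0.1088 × 96485 / 0.842 = 12470 C
t = 12470 / 7.06 = 1766 s = 0.491 h

0.491 h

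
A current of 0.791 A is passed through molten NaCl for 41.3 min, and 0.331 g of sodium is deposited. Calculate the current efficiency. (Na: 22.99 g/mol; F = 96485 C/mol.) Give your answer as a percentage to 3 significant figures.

Q = 0.791 × 2478 = 1960 C
n(e⁻) = 1960 / 96485 = 0.02031 mol
Na⁺ + e⁻ → Na, so theoretical n(Na) = 0.02031 mol → 0.4669 g
Efficiency = 0.331 / 0.4669 = 0.7089 = 70.9%

70.9%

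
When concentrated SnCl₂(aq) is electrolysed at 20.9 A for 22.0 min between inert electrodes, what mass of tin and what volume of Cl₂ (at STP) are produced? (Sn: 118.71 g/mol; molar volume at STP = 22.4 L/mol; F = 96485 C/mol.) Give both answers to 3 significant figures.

Q = 20.9 × 1320 = 27590 C; n(e⁻) = 27590 / 96485 = 0.2860 mol
Cathode: Sn²⁺ + 2e⁻ → Sn → n(Sn) = 0.2860/2 = 0.1430 mol → 17.0 g
Anode: 2Cl⁻ → Cl₂ + 2e⁻ → n(Cl₂) = 0.2860/2 = 0.1430 mol → 3.20 L

17.0 g Sn; 3.20 L Cl₂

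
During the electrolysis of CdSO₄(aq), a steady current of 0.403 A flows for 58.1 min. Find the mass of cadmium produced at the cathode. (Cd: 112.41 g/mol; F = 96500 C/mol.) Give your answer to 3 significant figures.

Q = 0.403 A × 3486 s = 1405 C
Moles of electrons = 1405 / 96500 = 0.01456 mol
Cd²⁺ + 2e⁻ → Cd, so n(Cd) = 0.01456 / 2 = 0.007280 mol
m = 0.007280 × 112.41 = 0.818 g

0.818 g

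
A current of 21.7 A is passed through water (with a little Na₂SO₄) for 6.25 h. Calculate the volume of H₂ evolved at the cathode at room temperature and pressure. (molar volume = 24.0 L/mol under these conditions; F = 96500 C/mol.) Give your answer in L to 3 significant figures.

Q = It = 21.7 × 22500 = 4.883×10^5 C
n(e⁻) = Q/F = 4.883×10^5/96500 = 5.060 mol
2H⁺ + 2e⁻ → H₂, so n(H₂) = 5.060 / 2 = 2.530 mol
V = 2.530 × 24.0 = 60.72 L

60.7 L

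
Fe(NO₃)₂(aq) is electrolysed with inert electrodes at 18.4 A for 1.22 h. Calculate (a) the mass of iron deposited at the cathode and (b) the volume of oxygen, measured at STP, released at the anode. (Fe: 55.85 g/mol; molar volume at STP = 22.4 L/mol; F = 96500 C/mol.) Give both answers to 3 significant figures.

23.4 g Fe; 4.69 L O₂

Q = 18.4 × 4392 = 80810 C; n(e⁻) = 80810 / 96500 = 0.8374 mol
Cathode: Fe²⁺ + 2e⁻ → Fe → n(Fe) = 0.8374/2 = 0.4187 mol → 23.4 g
Anode: 2H₂O → O₂ + 4H⁺ + 4e⁻ → n(O₂) = 0.8374/4 = 0.2094 mol → 4.69 L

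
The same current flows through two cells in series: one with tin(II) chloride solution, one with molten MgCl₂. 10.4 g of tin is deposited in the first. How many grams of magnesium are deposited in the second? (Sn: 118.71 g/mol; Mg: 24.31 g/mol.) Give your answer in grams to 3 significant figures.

n(Sn) = 10.4 / 118.71 = 0.08761 mol
Sn²⁺ + 2e⁻ → Sn, so n(e⁻) = 2 × 0.08761 = 0.1752 mol
Since the cells are in series, n(e⁻) in the Mg cell is also 0.1752 mol.
Mg²⁺ + 2e⁻ → Mg, so n(Mg) = 0.1752 / 2 = 0.08760 mol
m(Mg) = 0.08760 × 24.31 = 2.13 g

2.13 g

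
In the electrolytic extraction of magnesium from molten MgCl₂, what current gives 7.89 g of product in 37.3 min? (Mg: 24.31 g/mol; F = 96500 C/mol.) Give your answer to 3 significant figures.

n(Mg) = 7.89 / 24.31 = 0.3246 mol
Mg²⁺ + 2e⁻ → Mg, so n(e⁻) = 2 × 0.3246 = 0.6492 mol
Q = 0.6492 × 96500 = 62650 C
I = Q / t = 62650 / 2238 s = 28.0 A

28.0 A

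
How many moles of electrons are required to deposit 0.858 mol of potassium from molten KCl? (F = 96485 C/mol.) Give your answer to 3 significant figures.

0.858 mol

K⁺ + e⁻ → K, so n(e⁻) = 1 × 0.858 = 0.8580 mol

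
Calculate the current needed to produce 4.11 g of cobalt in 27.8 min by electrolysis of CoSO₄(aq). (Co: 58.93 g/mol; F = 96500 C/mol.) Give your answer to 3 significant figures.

n(Co) = 4.11 / 58.93 = 0.06974 mol
Co²⁺ + 2e⁻ → Co, so n(e⁻) = 2 × 0.06974 = 0.1395 mol
Q = 0.1395 × 96500 = 13460 C
I = Q / t = 13460 / 1668 s = 8.07 A

8.07 A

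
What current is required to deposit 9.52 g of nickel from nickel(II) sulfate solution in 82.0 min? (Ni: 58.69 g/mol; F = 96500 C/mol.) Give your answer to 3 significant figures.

n(Ni) = 9.52 / 58.69 = 0.1622 mol
Ni²⁺ + 2e⁻ → Ni, so n(e⁻) = 2 × 0.1622 = 0.3244 mol
Q = 0.3244 × 96500 = 31300 C
I = Q / t = 31300 / 4920 s = 6.36 A

6.36 A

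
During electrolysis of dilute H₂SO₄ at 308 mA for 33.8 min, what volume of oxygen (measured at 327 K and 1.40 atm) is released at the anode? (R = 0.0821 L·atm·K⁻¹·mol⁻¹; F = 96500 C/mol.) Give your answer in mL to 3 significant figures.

31.0 mL

Q = It = 0.308 × 2028 = 624.6 C
n(e⁻) = 624.6 / 96500 = 0.006473 mol
2H₂O → O₂ + 4H⁺ + 4e⁻, so n(O₂) = 0.006473 / 4 = 0.001618 mol
V = nRT/P = 0.001618 × 0.0821 × 327 / 1.40 = 0.03103 L
= 31.0 mL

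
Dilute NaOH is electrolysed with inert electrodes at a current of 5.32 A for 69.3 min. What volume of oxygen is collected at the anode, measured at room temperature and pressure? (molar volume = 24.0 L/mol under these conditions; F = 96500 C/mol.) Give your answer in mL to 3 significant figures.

1380 mL

Charge passed = 5.32 × 4158 = 22120 C
n(e⁻) = 22120 / 96500 = 0.2292 mol
2H₂O → O₂ + 4H⁺ + 4e⁻, so n(O₂) = 0.2292 / 4 = 0.05730 mol
V = 0.05730 × 24.0 = 1.375 L
= 1380 mL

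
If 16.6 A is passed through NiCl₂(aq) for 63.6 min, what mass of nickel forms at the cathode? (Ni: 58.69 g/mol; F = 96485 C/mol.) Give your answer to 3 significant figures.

Q = 16.6 A × 3816 s = 63350 C
n(e⁻) = 63350 / 96485 = 0.6566 mol
Ni²⁺ + 2e⁻ → Ni, so n(Ni) = 0.6566 / 2 = 0.3283 mol
m = 0.3283 × 58.69 = 19.3 g

19.3 g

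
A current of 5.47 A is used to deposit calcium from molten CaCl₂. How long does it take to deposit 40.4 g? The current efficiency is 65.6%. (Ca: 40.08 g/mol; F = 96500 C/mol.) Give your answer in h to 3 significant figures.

n(Ca) = 40.4 / 40.08 = 1.008 mol
Ca²⁺ + 2e⁻ → Ca, so n(e⁻) = 2 × 1.008 = 2.016 mol
Q = 2.016 × 96500 / 0.656 = 2.966×10^5 C
t = Q / I = 2.966×10^5 / 5.47 = 54220 s = 15.1 h

15.1 h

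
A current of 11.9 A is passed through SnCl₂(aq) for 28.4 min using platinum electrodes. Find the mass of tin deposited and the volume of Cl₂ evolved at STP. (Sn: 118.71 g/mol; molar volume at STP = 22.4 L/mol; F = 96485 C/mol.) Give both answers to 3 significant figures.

Q = 11.9 × 1704 = 20280 C; n(e⁻) = 20280 / 96485 = 0.2102 mol
Cathode: Sn²⁺ + 2e⁻ → Sn → n(Sn) = 0.2102/2 = 0.1051 mol → 12.5 g
Anode: 2Cl⁻ → Cl₂ + 2e⁻ → n(Cl₂) = 0.2102/2 = 0.1051 mol → 2.35 L

12.5 g Sn; 2.35 L Cl₂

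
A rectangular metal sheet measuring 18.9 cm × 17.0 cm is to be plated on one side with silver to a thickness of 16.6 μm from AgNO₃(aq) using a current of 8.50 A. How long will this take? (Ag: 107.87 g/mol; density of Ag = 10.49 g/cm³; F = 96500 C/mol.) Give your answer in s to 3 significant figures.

Plated area = 18.9 × 17.0 = 321.3 cm²
Volume = 321.3 × 16.6×10⁻⁴ cm = 0.5334 cm³
m(Ag) = 0.5334 × 10.49 = 5.595 g
n(Ag) = 5.595 / 107.87 = 0.05187 mol; n(e⁻) = 0.05187 mol
Q = 0.05187 × 96500 = 5005 C
t = 5005 / 8.50 = 588.8 s

589 s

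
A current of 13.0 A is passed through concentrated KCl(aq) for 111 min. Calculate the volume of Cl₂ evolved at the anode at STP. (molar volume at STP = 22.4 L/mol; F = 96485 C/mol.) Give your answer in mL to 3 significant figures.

10100 mL

Q = 13.0 A × 6660 s = 86580 C
n(e⁻) = Q/F = 86580/96485 = 0.8973 mol
2Cl⁻ → Cl₂ + 2e⁻, so n(Cl₂) = 0.8973 / 2 = 0.4487 mol
V = 0.4487 × 22.4 = 10.05 L
= 10100 mL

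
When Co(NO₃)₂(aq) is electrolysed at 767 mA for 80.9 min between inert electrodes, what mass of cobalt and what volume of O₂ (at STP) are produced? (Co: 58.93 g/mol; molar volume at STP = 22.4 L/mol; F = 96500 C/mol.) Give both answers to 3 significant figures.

Q = 0.767 × 4854 = 3723 C; n(e⁻) = 3723 / 96500 = 0.03858 mol
Cathode: Co²⁺ + 2e⁻ → Co → n(Co) = 0.03858/2 = 0.01929 mol → 1.14 g
Anode: 2H₂O → O₂ + 4H⁺ + 4e⁻ → n(O₂) = 0.03858/4 = 0.009645 mol → 0.216 L

1.14 g Co; 0.216 L O₂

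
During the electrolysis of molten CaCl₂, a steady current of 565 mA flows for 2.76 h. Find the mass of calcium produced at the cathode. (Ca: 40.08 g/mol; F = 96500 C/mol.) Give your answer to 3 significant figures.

1.17 g

Charge passed = 0.565 × 9936 = 5614 C
n(e⁻) = 5614 / 96500 = 0.05818 mol
Ca²⁺ + 2e⁻ → Ca, so n(Ca) = 0.05818 / 2 = 0.02909 mol
m = 0.02909 × 40.08 = 1.17 g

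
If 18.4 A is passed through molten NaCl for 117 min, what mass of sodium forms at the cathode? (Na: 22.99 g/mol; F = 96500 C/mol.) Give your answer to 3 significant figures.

30.8 g

Charge passed = 18.4 × 7020 = 1.292×10^5 C
Moles of electrons = 1.292×10^5 / 96500 = 1.339 mol
Na⁺ + e⁻ → Na, so n(Na) = 1.339 mol
m = 1.339 × 22.99 = 30.8 g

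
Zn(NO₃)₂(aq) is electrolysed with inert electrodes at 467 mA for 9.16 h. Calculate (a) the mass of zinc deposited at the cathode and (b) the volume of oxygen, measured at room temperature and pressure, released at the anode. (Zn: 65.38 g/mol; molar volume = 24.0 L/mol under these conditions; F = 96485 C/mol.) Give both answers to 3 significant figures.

Q = 0.467 × 32976 = 15400 C; n(e⁻) = 15400 / 96485 = 0.1596 mol
Cathode: Zn²⁺ + 2e⁻ → Zn → n(Zn) = 0.1596/2 = 0.07980 mol → 5.22 g
Anode: 2H₂O → O₂ + 4H⁺ + 4e⁻ → n(O₂) = 0.1596/4 = 0.03990 mol → 0.958 L

5.22 g Zn; 0.958 L O₂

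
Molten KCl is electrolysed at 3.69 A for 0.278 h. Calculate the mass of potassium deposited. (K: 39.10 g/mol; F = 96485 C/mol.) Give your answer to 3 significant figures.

1.50 g

Q = It = 3.69 × 1000.8 = 3693 C
Moles of electrons = 3693 / 96485 = 0.03828 mol
K⁺ + e⁻ → K, so n(K) = 0.03828 mol
m = 0.03828 × 39.10 = 1.50 g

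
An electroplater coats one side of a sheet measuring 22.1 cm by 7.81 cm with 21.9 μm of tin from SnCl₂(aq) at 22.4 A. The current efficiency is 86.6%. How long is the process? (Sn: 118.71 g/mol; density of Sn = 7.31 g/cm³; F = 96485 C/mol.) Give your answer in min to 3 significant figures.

Plated area = 22.1 × 7.81 = 172.6 cm²
Volume = 172.6 × 21.9×10⁻⁴ cm = 0.3780 cm³
m(Sn) = 0.3780 × 7.31 = 2.763 g
n(Sn) = 2.763 / 118.71 = 0.02328 mol; n(e⁻) = 2 × 0.02328 = 0.04656 mol
Q = 0.04656 × 96485 / 0.866 = 5187 C
t = 5187 / 22.4 = 231.6 s = 3.86 min

3.86 min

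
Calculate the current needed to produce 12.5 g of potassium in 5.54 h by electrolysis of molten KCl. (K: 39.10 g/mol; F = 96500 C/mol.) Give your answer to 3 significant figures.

1.55 A

n(K) = 12.5 / 39.10 = 0.3197 mol
K⁺ + e⁻ → K, so n(e⁻) = 0.3197 mol
Q = 0.3197 × 96500 = 30850 C
I = Q / t = 30850 / 19944 s = 1.55 A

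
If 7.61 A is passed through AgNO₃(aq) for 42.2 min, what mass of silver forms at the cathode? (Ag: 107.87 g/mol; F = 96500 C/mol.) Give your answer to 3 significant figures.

21.5 g

Q = 7.61 A × 2532 s = 19270 C
n(e⁻) = Q/F = 19270/96500 = 0.1997 mol
Ag⁺ + e⁻ → Ag, so n(Ag) = 0.1997 mol
m = 0.1997 × 107.87 = 21.5 g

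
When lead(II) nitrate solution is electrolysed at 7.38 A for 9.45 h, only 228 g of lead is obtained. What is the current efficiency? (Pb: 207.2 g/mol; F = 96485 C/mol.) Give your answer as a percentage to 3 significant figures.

Q = 7.38 × 34020 = 2.511×10^5 C
n(e⁻) = 2.511×10^5 / 96485 = 2.602 mol
Pb²⁺ + 2e⁻ → Pb, so theoretical n(Pb) = 1.301 mol → 269.6 g
Efficiency = 228 / 269.6 = 0.8457 = 84.6%

84.6%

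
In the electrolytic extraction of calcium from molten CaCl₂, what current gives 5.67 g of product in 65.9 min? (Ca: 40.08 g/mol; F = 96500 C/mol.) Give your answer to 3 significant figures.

n(Ca) = 5.67 / 40.08 = 0.1415 mol
Ca²⁺ + 2e⁻ → Ca, so n(e⁻) = 2 × 0.1415 = 0.2830 mol
Q = 0.2830 × 96500 = 27310 C
I = Q / t = 27310 / 3954 s = 6.91 A

6.91 A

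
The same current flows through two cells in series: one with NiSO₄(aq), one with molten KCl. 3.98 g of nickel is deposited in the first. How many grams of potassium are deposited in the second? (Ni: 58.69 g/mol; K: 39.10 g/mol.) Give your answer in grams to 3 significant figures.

n(Ni) = 3.98 / 58.69 = 0.06781 mol
Ni²⁺ + 2e⁻ → Ni, so n(e⁻) = 2 × 0.06781 = 0.1356 mol
Same current for the same time ⇒ same n(e⁻) = 0.1356 mol in both cells.
K⁺ + e⁻ → K, so n(K) = 0.1356 mol
m(K) = 0.1356 × 39.10 = 5.30 g

5.30 g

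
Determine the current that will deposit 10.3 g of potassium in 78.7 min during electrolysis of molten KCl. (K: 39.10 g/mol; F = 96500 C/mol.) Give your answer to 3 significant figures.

n(K) = 10.3 / 39.10 = 0.2634 mol
K⁺ + e⁻ → K, so n(e⁻) = 0.2634 mol
Q = 0.2634 × 96500 = 25420 C
I = Q / t = 25420 / 4722 s = 5.38 A

5.38 A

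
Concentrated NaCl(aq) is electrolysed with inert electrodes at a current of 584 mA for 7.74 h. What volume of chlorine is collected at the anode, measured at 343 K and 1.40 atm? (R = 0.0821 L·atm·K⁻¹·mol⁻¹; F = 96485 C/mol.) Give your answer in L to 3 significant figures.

Q = 0.584 A × 27864 s = 16270 C
n(e⁻) = 16270 / 96485 = 0.1686 mol
2Cl⁻ → Cl₂ + 2e⁻, so n(Cl₂) = 0.1686 / 2 = 0.08430 mol
V = nRT/P = 0.08430 × 0.0821 × 343 / 1.40 = 1.696 L

1.70 L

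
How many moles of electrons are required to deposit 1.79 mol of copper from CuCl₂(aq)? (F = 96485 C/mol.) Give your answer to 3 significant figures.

Cu²⁺ + 2e⁻ → Cu, so n(e⁻) = 2 × 1.79 = 3.580 mol

3.58 mol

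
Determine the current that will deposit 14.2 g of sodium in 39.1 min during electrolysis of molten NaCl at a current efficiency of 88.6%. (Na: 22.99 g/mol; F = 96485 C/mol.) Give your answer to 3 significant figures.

28.7 A

n(Na) = 14.2 / 22.99 = 0.6177 mol
Na⁺ + e⁻ → Na, so n(e⁻) = 0.6177 mol
Q = 0.6177 × 96485 / 0.886 = 67270 C
I = Q / t = 67270 / 2346 s = 28.7 A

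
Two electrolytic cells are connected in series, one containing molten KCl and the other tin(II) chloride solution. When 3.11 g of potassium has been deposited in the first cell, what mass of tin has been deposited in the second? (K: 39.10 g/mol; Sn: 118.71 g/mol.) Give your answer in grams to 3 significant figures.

4.72 g

n(K) = 3.11 / 39.10 = 0.07954 mol
K⁺ + e⁻ → K, so n(e⁻) = 0.07954 mol
In series, the same 0.07954 mol of electrons flows through the second cell.
Sn²⁺ + 2e⁻ → Sn, so n(Sn) = 0.07954 / 2 = 0.03977 mol
m(Sn) = 0.03977 × 118.71 = 4.72 g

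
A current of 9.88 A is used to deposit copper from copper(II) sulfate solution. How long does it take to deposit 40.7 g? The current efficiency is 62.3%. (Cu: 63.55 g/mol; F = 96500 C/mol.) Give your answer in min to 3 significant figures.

335 min

n(Cu) = 40.7 / 63.55 = 0.6404 mol
Cu²⁺ + 2e⁻ → Cu, so n(e⁻) = 2 × 0.6404 = 1.281 mol
Q = 1.281 × 96500 / 0.623 = 1.984×10^5 C
t = Q / I = 1.984×10^5 / 9.88 = 20080 s = 335 min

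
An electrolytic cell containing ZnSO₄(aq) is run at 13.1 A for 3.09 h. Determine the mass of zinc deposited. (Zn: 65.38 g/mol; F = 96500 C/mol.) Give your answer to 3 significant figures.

Q = 13.1 A × 11124 s = 1.457×10^5 C
n(e⁻) = 1.457×10^5 / 96500 = 1.510 mol
Zn²⁺ + 2e⁻ → Zn, so n(Zn) = 1.510 / 2 = 0.7550 mol
m = 0.7550 × 65.38 = 49.4 g

49.4 g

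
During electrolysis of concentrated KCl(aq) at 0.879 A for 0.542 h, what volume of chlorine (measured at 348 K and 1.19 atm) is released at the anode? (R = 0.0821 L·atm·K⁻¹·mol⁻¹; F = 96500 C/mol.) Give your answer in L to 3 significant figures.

0.213 L

Charge passed = 0.879 × 1951.2 = 1715 C
n(e⁻) = 1715 / 96500 = 0.01777 mol
2Cl⁻ → Cl₂ + 2e⁻, so n(Cl₂) = 0.01777 / 2 = 0.008885 mol
V = nRT/P = 0.008885 × 0.0821 × 348 / 1.19 = 0.2133 L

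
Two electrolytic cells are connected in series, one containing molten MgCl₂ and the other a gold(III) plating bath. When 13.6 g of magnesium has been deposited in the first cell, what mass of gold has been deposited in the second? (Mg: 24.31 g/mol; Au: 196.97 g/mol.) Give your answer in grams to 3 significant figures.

73.5 g

n(Mg) = 13.6 / 24.31 = 0.5594 mol
Mg²⁺ + 2e⁻ → Mg, so n(e⁻) = 2 × 0.5594 = 1.119 mol
Since the cells are in series, n(e⁻) in the Au cell is also 1.119 mol.
Au³⁺ + 3e⁻ → Au, so n(Au) = 1.119 / 3 = 0.3730 mol
m(Au) = 0.3730 × 196.97 = 73.5 g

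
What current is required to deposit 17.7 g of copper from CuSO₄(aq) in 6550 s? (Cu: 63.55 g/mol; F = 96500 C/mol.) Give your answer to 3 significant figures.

n(Cu) = 17.7 / 63.55 = 0.2785 mol
Cu²⁺ + 2e⁻ → Cu, so n(e⁻) = 2 × 0.2785 = 0.5570 mol
Q = 0.5570 × 96500 = 53750 C
I = Q / t = 53750 / 6550 s = 8.21 A

8.21 A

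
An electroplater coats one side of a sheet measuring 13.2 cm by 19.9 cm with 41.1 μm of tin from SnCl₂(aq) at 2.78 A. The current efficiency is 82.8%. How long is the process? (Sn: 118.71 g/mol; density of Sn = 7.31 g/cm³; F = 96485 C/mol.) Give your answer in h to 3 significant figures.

1.55 h

Plated area = 13.2 × 19.9 = 262.7 cm²
Volume = 262.7 × 41.1×10⁻⁴ cm = 1.080 cm³
m(Sn) = 1.080 × 7.31 = 7.895 g
n(Sn) = 7.895 / 118.71 = 0.06651 mol; n(e⁻) = 2 × 0.06651 = 0.1330 mol
Q = 0.1330 × 96485 / 0.828 = 15500 C
t = 15500 / 2.78 = 5576 s = 1.55 h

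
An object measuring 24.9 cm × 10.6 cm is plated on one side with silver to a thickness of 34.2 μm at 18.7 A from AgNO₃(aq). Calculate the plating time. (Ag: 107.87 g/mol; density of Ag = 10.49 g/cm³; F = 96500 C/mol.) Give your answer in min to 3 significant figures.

7.55 min

Plated area = 24.9 × 10.6 = 263.9 cm²
Volume = 263.9 × 34.2×10⁻⁴ cm = 0.9025 cm³
m(Ag) = 0.9025 × 10.49 = 9.467 g
n(Ag) = 9.467 / 107.87 = 0.08776 mol; n(e⁻) = 0.08776 mol
Q = 0.08776 × 96500 = 8469 C
t = 8469 / 18.7 = 452.9 s = 7.55 min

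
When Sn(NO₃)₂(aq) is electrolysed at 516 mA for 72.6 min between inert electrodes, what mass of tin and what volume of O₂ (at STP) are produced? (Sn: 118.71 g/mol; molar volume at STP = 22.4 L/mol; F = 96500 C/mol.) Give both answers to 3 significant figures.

1.38 g Sn; 0.130 L O₂

Q = 0.516 × 4356 = 2248 C; n(e⁻) = 2248 / 96500 = 0.02330 mol
Cathode: Sn²⁺ + 2e⁻ → Sn → n(Sn) = 0.02330/2 = 0.01165 mol → 1.38 g
Anode: 2H₂O → O₂ + 4H⁺ + 4e⁻ → n(O₂) = 0.02330/4 = 0.005825 mol → 0.130 L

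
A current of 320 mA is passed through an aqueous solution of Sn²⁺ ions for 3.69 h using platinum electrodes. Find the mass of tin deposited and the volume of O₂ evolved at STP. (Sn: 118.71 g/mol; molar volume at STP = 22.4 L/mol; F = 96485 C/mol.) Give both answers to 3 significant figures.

Q = 0.320 × 13284 = 4251 C; n(e⁻) = 4251 / 96485 = 0.04406 mol
Cathode: Sn²⁺ + 2e⁻ → Sn → n(Sn) = 0.04406/2 = 0.02203 mol → 2.62 g
Anode: 2H₂O → O₂ + 4H⁺ + 4e⁻ → n(O₂) = 0.04406/4 = 0.01102 mol → 0.247 L

2.62 g Sn; 0.247 L O₂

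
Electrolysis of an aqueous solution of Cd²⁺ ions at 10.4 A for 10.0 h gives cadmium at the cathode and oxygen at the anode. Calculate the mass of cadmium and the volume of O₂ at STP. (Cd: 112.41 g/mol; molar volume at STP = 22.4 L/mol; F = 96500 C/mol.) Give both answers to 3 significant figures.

Q = 10.4 × 36000 = 3.744×10^5 C; n(e⁻) = 3.744×10^5 / 96500 = 3.880 mol
Cathode: Cd²⁺ + 2e⁻ → Cd → n(Cd) = 3.880/2 = 1.940 mol → 218 g
Anode: 2H₂O → O₂ + 4H⁺ + 4e⁻ → n(O₂) = 3.880/4 = 0.9700 mol → 21.7 L

218 g Cd; 21.7 L O₂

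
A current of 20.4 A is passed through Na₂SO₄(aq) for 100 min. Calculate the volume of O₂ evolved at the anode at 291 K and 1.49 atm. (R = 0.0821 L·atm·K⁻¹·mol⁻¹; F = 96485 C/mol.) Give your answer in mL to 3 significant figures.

Q = It = 20.4 × 6000 = 1.224×10^5 C
Moles of electrons = 1.224×10^5 / 96485 = 1.269 mol
2H₂O → O₂ + 4H⁺ + 4e⁻, so n(O₂) = 1.269 / 4 = 0.3173 mol
V = nRT/P = 0.3173 × 0.0821 × 291 / 1.49 = 5.088 L
= 5090 mL

5090 mL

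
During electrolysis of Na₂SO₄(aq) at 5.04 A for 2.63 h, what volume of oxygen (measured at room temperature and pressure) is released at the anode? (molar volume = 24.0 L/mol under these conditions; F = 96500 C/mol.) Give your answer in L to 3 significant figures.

Q = 5.04 A × 9468 s = 47720 C
n(e⁻) = Q/F = 47720/96500 = 0.4945 mol
2H₂O → O₂ + 4H⁺ + 4e⁻, so n(O₂) = 0.4945 / 4 = 0.1236 mol
V = 0.1236 × 24.0 = 2.966 L

2.97 L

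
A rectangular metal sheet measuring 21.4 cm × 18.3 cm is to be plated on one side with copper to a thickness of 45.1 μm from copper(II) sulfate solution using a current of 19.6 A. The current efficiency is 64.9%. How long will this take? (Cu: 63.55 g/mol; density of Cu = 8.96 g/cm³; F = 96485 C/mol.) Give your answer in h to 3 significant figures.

Plated area = 21.4 × 18.3 = 391.6 cm²
Volume = 391.6 × 45.1×10⁻⁴ cm = 1.766 cm³
m(Cu) = 1.766 × 8.96 = 15.82 g
n(Cu) = 15.82 / 63.55 = 0.2489 mol; n(e⁻) = 2 × 0.2489 = 0.4978 mol
Q = 0.4978 × 96485 / 0.649 = 74010 C
t = 74010 / 19.6 = 3776 s = 1.05 h

1.05 h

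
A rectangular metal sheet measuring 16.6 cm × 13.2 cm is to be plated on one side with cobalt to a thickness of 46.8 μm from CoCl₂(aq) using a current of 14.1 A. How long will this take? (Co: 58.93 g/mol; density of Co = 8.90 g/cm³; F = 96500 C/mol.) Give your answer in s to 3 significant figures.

2120 s

Plated area = 16.6 × 13.2 = 219.1 cm²
Volume = 219.1 × 46.8×10⁻⁴ cm = 1.025 cm³
m(Co) = 1.025 × 8.90 = 9.123 g
n(Co) = 9.123 / 58.93 = 0.1548 mol; n(e⁻) = 2 × 0.1548 = 0.3096 mol
Q = 0.3096 × 96500 = 29880 C
t = 29880 / 14.1 = 2119 s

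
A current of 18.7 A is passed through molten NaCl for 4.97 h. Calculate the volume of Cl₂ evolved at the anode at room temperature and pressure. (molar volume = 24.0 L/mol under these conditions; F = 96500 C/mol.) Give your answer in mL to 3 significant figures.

41600 mL

Q = It = 18.7 × 17892 = 3.346×10^5 C
Moles of electrons = 3.346×10^5 / 96500 = 3.467 mol
2Cl⁻ → Cl₂ + 2e⁻, so n(Cl₂) = 3.467 / 2 = 1.734 mol
V = 1.734 × 24.0 = 41.62 L
= 41600 mL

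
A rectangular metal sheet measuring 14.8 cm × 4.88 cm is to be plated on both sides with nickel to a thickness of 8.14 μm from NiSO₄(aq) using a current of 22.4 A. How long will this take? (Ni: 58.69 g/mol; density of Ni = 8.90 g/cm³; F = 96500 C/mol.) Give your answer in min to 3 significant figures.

2.56 min

Plated area = 2 × 14.8 × 4.88 = 144.4 cm²
Volume = 144.4 × 8.14×10⁻⁴ cm = 0.1175 cm³
m(Ni) = 0.1175 × 8.90 = 1.046 g
n(Ni) = 1.046 / 58.69 = 0.01782 mol; n(e⁻) = 2 × 0.01782 = 0.03564 mol
Q = 0.03564 × 96500 = 3439 C
t = 3439 / 22.4 = 153.5 s = 2.56 min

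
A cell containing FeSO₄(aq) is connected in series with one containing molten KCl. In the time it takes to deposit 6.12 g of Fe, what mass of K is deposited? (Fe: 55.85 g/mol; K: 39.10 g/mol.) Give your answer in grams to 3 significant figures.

8.57 g

n(Fe) = 6.12 / 55.85 = 0.1096 mol
Fe²⁺ + 2e⁻ → Fe, so n(e⁻) = 2 × 0.1096 = 0.2192 mol
Since the cells are in series, n(e⁻) in the K cell is also 0.2192 mol.
K⁺ + e⁻ → K, so n(K) = 0.2192 mol
m(K) = 0.2192 × 39.10 = 8.57 g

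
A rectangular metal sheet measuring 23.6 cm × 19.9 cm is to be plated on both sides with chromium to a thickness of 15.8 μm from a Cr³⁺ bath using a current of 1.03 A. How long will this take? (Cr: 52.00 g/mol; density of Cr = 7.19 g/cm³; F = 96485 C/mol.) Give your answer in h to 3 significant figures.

16.0 h

Plated area = 2 × 23.6 × 19.9 = 939.3 cm²
Volume = 939.3 × 15.8×10⁻⁴ cm = 1.484 cm³
m(Cr) = 1.484 × 7.19 = 10.67 g
n(Cr) = 10.67 / 52.00 = 0.2052 mol; n(e⁻) = 3 × 0.2052 = 0.6156 mol
Q = 0.6156 × 96485 = 59400 C
t = 59400 / 1.03 = 57670 s = 16.0 h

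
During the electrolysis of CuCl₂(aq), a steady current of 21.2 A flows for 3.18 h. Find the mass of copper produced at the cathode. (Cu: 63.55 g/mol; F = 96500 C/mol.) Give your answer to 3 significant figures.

79.9 g

Q = 21.2 A × 11448 s = 2.427×10^5 C
n(e⁻) = 2.427×10^5 / 96500 = 2.515 mol
Cu²⁺ + 2e⁻ → Cu, so n(Cu) = 2.515 / 2 = 1.258 mol
m = 1.258 × 63.55 = 79.9 g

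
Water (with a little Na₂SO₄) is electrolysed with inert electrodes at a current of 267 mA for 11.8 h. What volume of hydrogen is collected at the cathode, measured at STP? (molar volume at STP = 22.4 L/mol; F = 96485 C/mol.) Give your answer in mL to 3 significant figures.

Q = It = 0.267 × 42480 = 11340 C
n(e⁻) = 11340 / 96485 = 0.1175 mol
2H⁺ + 2e⁻ → H₂, so n(H₂) = 0.1175 / 2 = 0.05875 mol
V = 0.05875 × 22.4 = 1.316 L
= 1320 mL

1320 mL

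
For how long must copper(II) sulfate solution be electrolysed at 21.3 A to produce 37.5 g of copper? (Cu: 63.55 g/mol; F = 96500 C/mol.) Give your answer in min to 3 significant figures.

n(Cu) = 37.5 / 63.55 = 0.5901 mol
Cu²⁺ + 2e⁻ → Cu, so n(e⁻) = 2 × 0.5901 = 1.180 mol
Q = 1.180 × 96500 = 1.139×10^5 C
t = Q / I = 1.139×10^5 / 21.3 = 5347 s = 89.1 min

89.1 min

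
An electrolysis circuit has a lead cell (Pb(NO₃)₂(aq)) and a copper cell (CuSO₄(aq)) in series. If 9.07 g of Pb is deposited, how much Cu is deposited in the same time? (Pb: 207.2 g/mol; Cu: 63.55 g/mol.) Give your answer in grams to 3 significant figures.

n(Pb) = 9.07 / 207.2 = 0.04377 mol
Pb²⁺ + 2e⁻ → Pb, so n(e⁻) = 2 × 0.04377 = 0.08754 mol
Since the cells are in series, n(e⁻) in the Cu cell is also 0.08754 mol.
Cu²⁺ + 2e⁻ → Cu, so n(Cu) = 0.08754 / 2 = 0.04377 mol
m(Cu) = 0.04377 × 63.55 = 2.78 g

2.78 g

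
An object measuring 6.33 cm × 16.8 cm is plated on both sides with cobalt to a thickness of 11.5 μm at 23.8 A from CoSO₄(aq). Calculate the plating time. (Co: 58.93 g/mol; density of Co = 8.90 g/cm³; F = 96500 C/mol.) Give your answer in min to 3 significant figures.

4.99 min

Plated area = 2 × 6.33 × 16.8 = 212.7 cm²
Volume = 212.7 × 11.5×10⁻⁴ cm = 0.2446 cm³
m(Co) = 0.2446 × 8.90 = 2.177 g
n(Co) = 2.177 / 58.93 = 0.03694 mol; n(e⁻) = 2 × 0.03694 = 0.07388 mol
Q = 0.07388 × 96500 = 7129 C
t = 7129 / 23.8 = 299.5 s = 4.99 min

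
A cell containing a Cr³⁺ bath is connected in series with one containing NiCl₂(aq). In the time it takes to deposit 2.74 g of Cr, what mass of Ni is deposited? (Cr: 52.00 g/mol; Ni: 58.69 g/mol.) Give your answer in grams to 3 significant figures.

4.64 g

n(Cr) = 2.74 / 52.00 = 0.05269 mol
Cr³⁺ + 3e⁻ → Cr, so n(e⁻) = 3 × 0.05269 = 0.1581 mol
The cells are in series, so the same charge (and hence the same n(e⁻) = 0.1581 mol) passes through both.
Ni²⁺ + 2e⁻ → Ni, so n(Ni) = 0.1581 / 2 = 0.07905 mol
m(Ni) = 0.07905 × 58.69 = 4.64 g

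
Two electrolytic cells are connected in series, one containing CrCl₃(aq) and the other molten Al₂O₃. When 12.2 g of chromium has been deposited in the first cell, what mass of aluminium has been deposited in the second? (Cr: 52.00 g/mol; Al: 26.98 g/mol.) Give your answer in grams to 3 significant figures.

n(Cr) = 12.2 / 52.00 = 0.2346 mol
Cr³⁺ + 3e⁻ → Cr, so n(e⁻) = 3 × 0.2346 = 0.7038 mol
The cells are in series, so the same charge (and hence the same n(e⁻) = 0.7038 mol) passes through both.
Al³⁺ + 3e⁻ → Al, so n(Al) = 0.7038 / 3 = 0.2346 mol
m(Al) = 0.2346 × 26.98 = 6.33 g

6.33 g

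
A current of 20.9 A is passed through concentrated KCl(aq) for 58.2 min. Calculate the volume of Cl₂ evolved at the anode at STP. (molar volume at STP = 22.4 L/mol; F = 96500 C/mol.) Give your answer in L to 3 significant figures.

8.47 L

Q = 20.9 A × 3492 s = 72980 C
n(e⁻) = 72980 / 96500 = 0.7563 mol
2Cl⁻ → Cl₂ + 2e⁻, so n(Cl₂) = 0.7563 / 2 = 0.3782 mol
V = 0.3782 × 22.4 = 8.472 L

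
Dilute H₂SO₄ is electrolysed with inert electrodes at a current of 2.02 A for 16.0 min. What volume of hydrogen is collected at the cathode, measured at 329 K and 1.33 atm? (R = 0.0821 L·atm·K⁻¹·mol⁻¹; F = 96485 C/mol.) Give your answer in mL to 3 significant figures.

204 mL

Charge passed = 2.02 × 960 = 1939 C
n(e⁻) = 1939 / 96485 = 0.02010 mol
2H⁺ + 2e⁻ → H₂, so n(H₂) = 0.02010 / 2 = 0.01005 mol
V = nRT/P = 0.01005 × 0.0821 × 329 / 1.33 = 0.2041 L
= 204 mL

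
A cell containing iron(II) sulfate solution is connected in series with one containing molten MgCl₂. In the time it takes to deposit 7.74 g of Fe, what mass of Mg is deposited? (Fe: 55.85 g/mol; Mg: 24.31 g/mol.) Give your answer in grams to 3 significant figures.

n(Fe) = 7.74 / 55.85 = 0.1386 mol
Fe²⁺ + 2e⁻ → Fe, so n(e⁻) = 2 × 0.1386 = 0.2772 mol
In series, the same 0.2772 mol of electrons flows through the second cell.
Mg²⁺ + 2e⁻ → Mg, so n(Mg) = 0.2772 / 2 = 0.1386 mol
m(Mg) = 0.1386 × 24.31 = 3.37 g

3.37 g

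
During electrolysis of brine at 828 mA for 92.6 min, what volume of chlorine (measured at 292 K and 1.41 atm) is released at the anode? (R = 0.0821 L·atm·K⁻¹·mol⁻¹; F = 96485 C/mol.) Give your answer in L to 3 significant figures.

Charge passed = 0.828 × 5556 = 4600 C
Moles of electrons = 4600 / 96485 = 0.04768 mol
2Cl⁻ → Cl₂ + 2e⁻, so n(Cl₂) = 0.04768 / 2 = 0.02384 mol
V = nRT/P = 0.02384 × 0.0821 × 292 / 1.41 = 0.4053 L

0.405 L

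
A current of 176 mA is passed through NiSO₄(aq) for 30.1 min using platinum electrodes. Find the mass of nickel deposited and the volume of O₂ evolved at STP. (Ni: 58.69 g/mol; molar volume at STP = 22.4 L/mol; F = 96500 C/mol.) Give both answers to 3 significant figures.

0.0967 g Ni; 0.0184 L O₂

Q = 0.176 × 1806 = 317.9 C; n(e⁻) = 317.9 / 96500 = 0.003294 mol
Cathode: Ni²⁺ + 2e⁻ → Ni → n(Ni) = 0.003294/2 = 0.001647 mol → 0.0967 g
Anode: 2H₂O → O₂ + 4H⁺ + 4e⁻ → n(O₂) = 0.003294/4 = 8.235×10^-4 mol → 0.0184 L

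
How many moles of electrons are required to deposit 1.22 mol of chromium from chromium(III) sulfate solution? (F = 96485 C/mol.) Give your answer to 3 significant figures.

3.66 mol

Cr³⁺ + 3e⁻ → Cr, so n(e⁻) = 3 × 1.22 = 3.660 mol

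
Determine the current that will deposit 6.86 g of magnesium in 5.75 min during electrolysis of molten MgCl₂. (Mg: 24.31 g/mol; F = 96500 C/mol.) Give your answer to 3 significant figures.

158 A

n(Mg) = 6.86 / 24.31 = 0.2822 mol
Mg²⁺ + 2e⁻ → Mg, so n(e⁻) = 2 × 0.2822 = 0.5644 mol
Q = 0.5644 × 96500 = 54460 C
I = Q / t = 54460 / 345 s = 158 A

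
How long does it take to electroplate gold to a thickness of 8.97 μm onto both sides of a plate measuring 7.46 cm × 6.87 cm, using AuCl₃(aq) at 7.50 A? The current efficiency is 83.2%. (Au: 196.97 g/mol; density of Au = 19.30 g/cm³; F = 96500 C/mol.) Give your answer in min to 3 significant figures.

6.97 min

Plated area = 2 × 7.46 × 6.87 = 102.5 cm²
Volume = 102.5 × 8.97×10⁻⁴ cm = 0.09194 cm³
m(Au) = 0.09194 × 19.30 = 1.774 g
n(Au) = 1.774 / 196.97 = 0.009006 mol; n(e⁻) = 3 × 0.009006 = 0.02702 mol
Q = 0.02702 × 96500 / 0.832 = 3134 C
t = 3134 / 7.50 = 417.9 s = 6.97 min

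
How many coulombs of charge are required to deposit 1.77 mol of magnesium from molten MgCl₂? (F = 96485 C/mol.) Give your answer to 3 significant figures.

3.42×10^5 C

Mg²⁺ + 2e⁻ → Mg, so n(e⁻) = 2 × 1.77 = 3.540 mol
Q = 3.540 × 96485 = 3.416×10^5 C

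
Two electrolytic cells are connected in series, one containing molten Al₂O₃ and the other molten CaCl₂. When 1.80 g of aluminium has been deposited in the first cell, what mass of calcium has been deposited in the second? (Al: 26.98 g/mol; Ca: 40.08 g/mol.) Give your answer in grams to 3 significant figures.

4.01 g

n(Al) = 1.80 / 26.98 = 0.06672 mol
Al³⁺ + 3e⁻ → Al, so n(e⁻) = 3 × 0.06672 = 0.2002 mol
Same current for the same time ⇒ same n(e⁻) = 0.2002 mol in both cells.
Ca²⁺ + 2e⁻ → Ca, so n(Ca) = 0.2002 / 2 = 0.1001 mol
m(Ca) = 0.1001 × 40.08 = 4.01 g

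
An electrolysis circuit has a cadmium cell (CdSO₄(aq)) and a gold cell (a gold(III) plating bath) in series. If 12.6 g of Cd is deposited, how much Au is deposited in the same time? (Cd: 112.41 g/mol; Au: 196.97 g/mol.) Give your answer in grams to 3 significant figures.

n(Cd) = 12.6 / 112.41 = 0.1121 mol
Cd²⁺ + 2e⁻ → Cd, so n(e⁻) = 2 × 0.1121 = 0.2242 mol
Since the cells are in series, n(e⁻) in the Au cell is also 0.2242 mol.
Au³⁺ + 3e⁻ → Au, so n(Au) = 0.2242 / 3 = 0.07473 mol
m(Au) = 0.07473 × 196.97 = 14.7 g

14.7 g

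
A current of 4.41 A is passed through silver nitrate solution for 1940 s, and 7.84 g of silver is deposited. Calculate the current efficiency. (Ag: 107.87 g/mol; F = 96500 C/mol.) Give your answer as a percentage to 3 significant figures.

82.0%

Q = 4.41 × 1940 = 8555 C
n(e⁻) = 8555 / 96500 = 0.08865 mol
Ag⁺ + e⁻ → Ag, so theoretical n(Ag) = 0.08865 mol → 9.563 g
Efficiency = 7.84 / 9.563 = 0.8198 = 82.0%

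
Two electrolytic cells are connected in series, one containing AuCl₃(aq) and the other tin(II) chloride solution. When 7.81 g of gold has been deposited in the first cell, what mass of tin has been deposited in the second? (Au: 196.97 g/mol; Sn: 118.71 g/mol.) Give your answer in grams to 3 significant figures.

n(Au) = 7.81 / 196.97 = 0.03965 mol
Au³⁺ + 3e⁻ → Au, so n(e⁻) = 3 × 0.03965 = 0.1190 mol
In series, the same 0.1190 mol of electrons flows through the second cell.
Sn²⁺ + 2e⁻ → Sn, so n(Sn) = 0.1190 / 2 = 0.05950 mol
m(Sn) = 0.05950 × 118.71 = 7.06 g

7.06 g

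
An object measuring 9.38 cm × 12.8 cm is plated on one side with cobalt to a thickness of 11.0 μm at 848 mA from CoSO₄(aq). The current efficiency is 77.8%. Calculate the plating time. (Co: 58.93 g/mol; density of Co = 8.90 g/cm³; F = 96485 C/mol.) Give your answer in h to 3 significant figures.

1.62 h

Plated area = 9.38 × 12.8 = 120.1 cm²
Volume = 120.1 × 11.0×10⁻⁴ cm = 0.1321 cm³
m(Co) = 0.1321 × 8.90 = 1.176 g
n(Co) = 1.176 / 58.93 = 0.01996 mol; n(e⁻) = 2 × 0.01996 = 0.03992 mol
Q = 0.03992 × 96485 / 0.778 = 4951 C
t = 4951 / 0.848 = 5838 s = 1.62 h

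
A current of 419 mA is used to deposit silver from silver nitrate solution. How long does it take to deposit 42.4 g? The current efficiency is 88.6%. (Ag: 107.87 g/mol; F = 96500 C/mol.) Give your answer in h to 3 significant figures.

n(Ag) = 42.4 / 107.87 = 0.3931 mol
Ag⁺ + e⁻ → Ag, so n(e⁻) = 0.3931 mol
Q = 0.3931 × 96500 / 0.886 = 42820 C
t = Q / I = 42820 / 0.419 = 1.022×10^5 s = 28.4 h

28.4 h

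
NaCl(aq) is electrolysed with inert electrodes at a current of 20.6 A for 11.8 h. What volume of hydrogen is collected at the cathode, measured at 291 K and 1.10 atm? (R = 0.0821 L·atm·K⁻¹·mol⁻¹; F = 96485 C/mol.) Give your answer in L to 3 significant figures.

Q = 20.6 A × 42480 s = 8.751×10^5 C
n(e⁻) = 8.751×10^5 / 96485 = 9.070 mol
2H⁺ + 2e⁻ → H₂, so n(H₂) = 9.070 / 2 = 4.535 mol
V = nRT/P = 4.535 × 0.0821 × 291 / 1.10 = 98.50 L

98.5 L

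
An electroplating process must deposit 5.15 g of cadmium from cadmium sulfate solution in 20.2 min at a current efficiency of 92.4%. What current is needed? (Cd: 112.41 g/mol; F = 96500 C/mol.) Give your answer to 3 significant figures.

7.90 A

n(Cd) = 5.15 / 112.41 = 0.04581 mol
Cd²⁺ + 2e⁻ → Cd, so n(e⁻) = 2 × 0.04581 = 0.09162 mol
Q = 0.09162 × 96500 / 0.924 = 9569 C
I = Q / t = 9569 / 1212 s = 7.90 A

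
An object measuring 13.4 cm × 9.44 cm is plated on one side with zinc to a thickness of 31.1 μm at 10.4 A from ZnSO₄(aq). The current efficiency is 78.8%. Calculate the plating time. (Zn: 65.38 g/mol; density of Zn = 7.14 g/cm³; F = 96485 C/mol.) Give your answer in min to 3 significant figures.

16.9 min

Plated area = 13.4 × 9.44 = 126.5 cm²
Volume = 126.5 × 31.1×10⁻⁴ cm = 0.3934 cm³
m(Zn) = 0.3934 × 7.14 = 2.809 g
n(Zn) = 2.809 / 65.38 = 0.04296 mol; n(e⁻) = 2 × 0.04296 = 0.08592 mol
Q = 0.08592 × 96485 / 0.788 = 10520 C
t = 10520 / 10.4 = 1012 s = 16.9 min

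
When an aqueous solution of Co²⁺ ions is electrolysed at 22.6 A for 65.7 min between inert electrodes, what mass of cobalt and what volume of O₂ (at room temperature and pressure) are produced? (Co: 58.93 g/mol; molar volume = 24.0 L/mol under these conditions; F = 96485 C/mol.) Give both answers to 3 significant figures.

Q = 22.6 × 3942 = 89090 C; n(e⁻) = 89090 / 96485 = 0.9234 mol
Cathode: Co²⁺ + 2e⁻ → Co → n(Co) = 0.9234/2 = 0.4617 mol → 27.2 g
Anode: 2H₂O → O₂ + 4H⁺ + 4e⁻ → n(O₂) = 0.9234/4 = 0.2309 mol → 5.54 L

27.2 g Co; 5.54 L O₂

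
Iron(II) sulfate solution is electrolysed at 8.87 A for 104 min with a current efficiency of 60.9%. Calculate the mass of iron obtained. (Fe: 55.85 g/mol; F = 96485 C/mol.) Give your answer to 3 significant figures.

9.76 g

Q = 8.87 × 6240 = 55350 C
n(e⁻) = 55350 / 96485 = 0.5737 mol
Fe²⁺ + 2e⁻ → Fe, so theoretical m(Fe) = 0.2869 × 55.85 = 16.02 g
Actual mass = 60.9% × 16.02 = 9.76 g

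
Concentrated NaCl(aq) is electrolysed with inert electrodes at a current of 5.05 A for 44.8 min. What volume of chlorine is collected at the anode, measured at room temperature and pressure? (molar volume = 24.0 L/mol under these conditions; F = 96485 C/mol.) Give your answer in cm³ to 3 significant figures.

Q = It = 5.05 × 2688 = 13570 C
n(e⁻) = 13570 / 96485 = 0.1406 mol
2Cl⁻ → Cl₂ + 2e⁻, so n(Cl₂) = 0.1406 / 2 = 0.07030 mol
V = 0.07030 × 24.0 = 1.687 L
= 1690 cm³

1690 cm³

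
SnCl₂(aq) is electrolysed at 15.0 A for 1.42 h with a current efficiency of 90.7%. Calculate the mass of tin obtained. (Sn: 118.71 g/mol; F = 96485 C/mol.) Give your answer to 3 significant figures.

42.8 g

Q = 15.0 × 5112 = 76680 C
n(e⁻) = 76680 / 96485 = 0.7947 mol
Sn²⁺ + 2e⁻ → Sn, so theoretical m(Sn) = 0.3974 × 118.71 = 47.18 g
Actual mass = 90.7% × 47.18 = 42.8 g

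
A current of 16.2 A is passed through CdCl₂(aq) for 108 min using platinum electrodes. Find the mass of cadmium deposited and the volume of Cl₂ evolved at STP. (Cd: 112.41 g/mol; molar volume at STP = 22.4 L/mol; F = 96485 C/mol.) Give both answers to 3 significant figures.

Q = 16.2 × 6480 = 1.050×10^5 C; n(e⁻) = 1.050×10^5 / 96485 = 1.088 mol
Cathode: Cd²⁺ + 2e⁻ → Cd → n(Cd) = 1.088/2 = 0.5440 mol → 61.2 g
Anode: 2Cl⁻ → Cl₂ + 2e⁻ → n(Cl₂) = 1.088/2 = 0.5440 mol → 12.2 L

61.2 g Cd; 12.2 L Cl₂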